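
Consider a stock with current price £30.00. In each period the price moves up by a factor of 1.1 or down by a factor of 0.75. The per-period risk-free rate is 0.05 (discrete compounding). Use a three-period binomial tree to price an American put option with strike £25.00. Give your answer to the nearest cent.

Risk-neutral probability p = (1 + 0.05 − 0.75)/(1.1 − 0.75) = 0.3000/0.3500 = 0.8571
Terminal stock prices: S_uuu = 39.93, S_uud = 27.23, S_udd = 18.56, S_ddd = 12.66
Terminal payoffs (K − S): max(-14.93, 0) = 0, max(-2.225, 0) = 0, max(6.438, 0) = 6.438, max(12.34, 0) = 12.34
Node uu (S = 36.3): continuation = 1/1.05·[0.8571·0.0000 + 0.1429·0.0000] = 0.0000; exercise value = 0.0000 ≤ continuation, so V_uu = 0.0000
Node ud (S = 24.75): continuation = 1/1.05·[0.8571·0.0000 + 0.1429·6.4375] = 0.8759; exercise value = 0.2500 ≤ continuation, so V_ud = 0.8759
Node dd (S = 16.88): continuation = 1/1.05·[0.8571·6.4375 + 0.1429·12.3438] = 6.9345; exercise value = 8.1250 > continuation, so V_dd = 8.1250 (exercise)
Node u (S = 33): continuation = 1/1.05·[0.8571·0.0000 + 0.1429·0.8759] = 0.1192; exercise value = 0.0000 ≤ continuation, so V_u = 0.1192
Node d (S = 22.5): continuation = 1/1.05·[0.8571·0.8759 + 0.1429·8.1250] = 1.8204; exercise value = 2.5000 > continuation, so V_d = 2.5000 (exercise)
Node 0 (S = 30): continuation = 1/1.05·[0.8571·0.1192 + 0.1429·2.5000] = 0.4374; exercise value = 0.0000 ≤ continuation, so V_0 = 0.4374

£0.44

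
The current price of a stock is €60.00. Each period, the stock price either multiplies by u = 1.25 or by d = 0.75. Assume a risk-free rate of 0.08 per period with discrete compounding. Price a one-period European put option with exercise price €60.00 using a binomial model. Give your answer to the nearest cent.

€4.72

Risk-neutral probability p = (1 + 0.08 − 0.75)/(1.25 − 0.75) = 0.3300/0.5000 = 0.6600
Terminal stock prices: S_u = 75, S_d = 45
Terminal payoffs (K − S): max(-15, 0) = 0, max(15, 0) = 15
Node 0 (S = 60): V_0 = 1/1.08·[0.6600·0.0000 + 0.3400·15.0000] = 4.7222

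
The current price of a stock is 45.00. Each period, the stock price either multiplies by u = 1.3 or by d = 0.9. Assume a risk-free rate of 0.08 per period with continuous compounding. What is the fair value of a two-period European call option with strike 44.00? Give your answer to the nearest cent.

Risk-neutral probability p = (e^0.08 − 0.9)/(1.3 − 0.9) = 0.1833/0.4000 = 0.4582
Terminal stock prices: S_uu = 76.05, S_ud = 52.65, S_dd = 36.45
Terminal payoffs (S − K): max(32.05, 0) = 32.05, max(8.65, 0) = 8.65, max(-7.55, 0) = 0
Node u (S = 58.5): V_u = e^(−0.08)·[0.4582·32.0500 + 0.5418·8.6500] = 17.8829
Node d (S = 40.5): V_d = e^(−0.08)·[0.4582·8.6500 + 0.5418·0.0000] = 3.6588
Node 0 (S = 45): V_0 = e^(−0.08)·[0.4582·17.8829 + 0.5418·3.6588] = 9.3941

9.39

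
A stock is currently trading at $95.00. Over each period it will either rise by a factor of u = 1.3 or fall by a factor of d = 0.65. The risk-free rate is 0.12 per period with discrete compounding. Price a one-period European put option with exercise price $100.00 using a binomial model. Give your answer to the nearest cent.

Risk-neutral probability p = (1 + 0.12 − 0.65)/(1.3 − 0.65) = 0.4700/0.6500 = 0.7231
Terminal stock prices: S_u = 123.5, S_d = 61.75
Terminal payoffs (K − S): max(-23.5, 0) = 0, max(38.25, 0) = 38.25
Node 0 (S = 95): V_0 = 1/1.12·[0.7231·0.0000 + 0.2769·38.2500] = 9.4574

$9.46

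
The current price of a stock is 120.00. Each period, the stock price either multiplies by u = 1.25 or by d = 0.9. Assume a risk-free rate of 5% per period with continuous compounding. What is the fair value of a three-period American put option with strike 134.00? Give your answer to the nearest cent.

Risk-neutral probability p = (e^0.05 − 0.9)/(1.25 − 0.9) = 0.1513/0.3500 = 0.4322
Terminal stock prices: S_uuu = 234.4, S_uud = 168.8, S_udd = 121.5, S_ddd = 87.48
Terminal payoffs (K − S): max(-100.4, 0) = 0, max(-34.75, 0) = 0, max(12.5, 0) = 12.5, max(46.52, 0) = 46.52
Node uu (S = 187.5): continuation = e^(−0.05)·[0.4322·0.0000 + 0.5678·0.0000] = 0.0000; exercise value = 0.0000 ≤ continuation, so V_uu = 0.0000
Node ud (S = 135): continuation = e^(−0.05)·[0.4322·0.0000 + 0.5678·12.5000] = 6.7513; exercise value = 0.0000 ≤ continuation, so V_ud = 6.7513
Node dd (S = 97.2): continuation = e^(−0.05)·[0.4322·12.5000 + 0.5678·46.5200] = 30.2647; exercise value = 36.8000 > continuation, so V_dd = 36.8000 (exercise)
Node u (S = 150): continuation = e^(−0.05)·[0.4322·0.0000 + 0.5678·6.7513] = 3.6464; exercise value = 0.0000 ≤ continuation, so V_u = 3.6464
Node d (S = 108): continuation = e^(−0.05)·[0.4322·6.7513 + 0.5678·36.8000] = 22.6515; exercise value = 26.0000 > continuation, so V_d = 26.0000 (exercise)
Node 0 (S = 120): continuation = e^(−0.05)·[0.4322·3.6464 + 0.5678·26.0000] = 15.5419; exercise value = 14.0000 ≤ continuation, so V_0 = 15.5419

15.54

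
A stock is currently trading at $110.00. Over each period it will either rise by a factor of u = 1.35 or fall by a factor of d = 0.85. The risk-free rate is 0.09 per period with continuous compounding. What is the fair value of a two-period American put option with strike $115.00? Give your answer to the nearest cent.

$10.05

Risk-neutral probability p = (e^0.09 − 0.85)/(1.35 − 0.85) = 0.2442/0.5000 = 0.4883
Terminal stock prices: S_uu = 200.5, S_ud = 126.2, S_dd = 79.47
Terminal payoffs (K − S): max(-85.48, 0) = 0, max(-11.22, 0) = 0, max(35.53, 0) = 35.53
Node u (S = 148.5): continuation = e^(−0.09)·[0.4883·0.0000 + 0.5117·0.0000] = 0.0000; exercise value = 0.0000 ≤ continuation, so V_u = 0.0000
Node d (S = 93.5): continuation = e^(−0.09)·[0.4883·0.0000 + 0.5117·35.5250] = 16.6120; exercise value = 21.5000 > continuation, so V_d = 21.5000 (exercise)
Node 0 (S = 110): continuation = e^(−0.09)·[0.4883·0.0000 + 0.5117·21.5000] = 10.0537; exercise value = 5.0000 ≤ continuation, so V_0 = 10.0537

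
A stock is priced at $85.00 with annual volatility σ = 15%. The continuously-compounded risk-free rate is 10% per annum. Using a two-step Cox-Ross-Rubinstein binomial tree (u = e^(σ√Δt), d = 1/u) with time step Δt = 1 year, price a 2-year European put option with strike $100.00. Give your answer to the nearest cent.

CRR parameters: u = e^(σ√Δt) = e^(0.15·√1) = 1.1618, d = 1/u = 0.8607
Per-period rate: rΔt = 0.1·1 = 0.1, so R = e^0.1 = 1.1052
Risk-neutral probability p = (e^0.1 − 0.8607)/(1.1618 − 0.8607) = 0.2445/0.3011 = 0.8118
Terminal stock prices: S_uu = 114.7, S_ud = 85, S_dd = 62.97
Terminal payoffs (K − S): max(-14.74, 0) = 0, max(15, 0) = 15, max(37.03, 0) = 37.03
Node u (S = 98.76): V_u = e^(−0.1)·[0.8118·0.0000 + 0.1882·15.0000] = 2.5540
Node d (S = 73.16): V_d = e^(−0.1)·[0.8118·15.0000 + 0.1882·37.0305] = 17.3236
Node 0 (S = 85): V_0 = e^(−0.1)·[0.8118·2.5540 + 0.1882·17.3236] = 4.8257

$4.83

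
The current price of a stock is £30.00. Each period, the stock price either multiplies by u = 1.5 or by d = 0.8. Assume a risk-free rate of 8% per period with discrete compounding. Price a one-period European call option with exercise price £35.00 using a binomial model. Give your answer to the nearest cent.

£3.70

Risk-neutral probability p = (1 + 0.08 − 0.8)/(1.5 − 0.8) = 0.2800/0.7000 = 0.4000
Terminal stock prices: S_u = 45, S_d = 24
Terminal payoffs (S − K): max(10, 0) = 10, max(-11, 0) = 0
Node 0 (S = 30): V_0 = 1/1.08·[0.4000·10.0000 + 0.6000·0.0000] = 3.7037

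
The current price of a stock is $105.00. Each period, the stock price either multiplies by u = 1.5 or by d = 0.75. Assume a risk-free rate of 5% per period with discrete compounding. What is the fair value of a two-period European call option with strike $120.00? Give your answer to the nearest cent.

Risk-neutral probability p = (1 + 0.05 − 0.75)/(1.5 − 0.75) = 0.3000/0.7500 = 0.4000
Terminal stock prices: S_uu = 236.2, S_ud = 118.1, S_dd = 59.06
Terminal payoffs (S − K): max(116.2, 0) = 116.2, max(-1.875, 0) = 0, max(-60.94, 0) = 0
Node u (S = 157.5): V_u = 1/1.05·[0.4000·116.2500 + 0.6000·0.0000] = 44.2857
Node d (S = 78.75): V_d = 1/1.05·[0.4000·0.0000 + 0.6000·0.0000] = 0.0000
Node 0 (S = 105): V_0 = 1/1.05·[0.4000·44.2857 + 0.6000·0.0000] = 16.8707

$16.87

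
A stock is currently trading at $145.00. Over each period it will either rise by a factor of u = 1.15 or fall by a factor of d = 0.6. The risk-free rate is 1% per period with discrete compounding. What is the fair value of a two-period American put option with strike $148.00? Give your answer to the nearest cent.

$24.29

Risk-neutral probability p = (1 + 0.01 − 0.6)/(1.15 − 0.6) = 0.4100/0.5500 = 0.7455
Terminal stock prices: S_uu = 191.8, S_ud = 100, S_dd = 52.2
Terminal payoffs (K − S): max(-43.76, 0) = 0, max(47.95, 0) = 47.95, max(95.8, 0) = 95.8
Node u (S = 166.8): continuation = 1/1.01·[0.7455·0.0000 + 0.2545·47.9500] = 12.0846; exercise value = 0.0000 ≤ continuation, so V_u = 12.0846
Node d (S = 87): continuation = 1/1.01·[0.7455·47.9500 + 0.2545·95.8000] = 59.5347; exercise value = 61.0000 > continuation, so V_d = 61.0000 (exercise)
Node 0 (S = 145): continuation = 1/1.01·[0.7455·12.0846 + 0.2545·61.0000] = 24.2929; exercise value = 3.0000 ≤ continuation, so V_0 = 24.2929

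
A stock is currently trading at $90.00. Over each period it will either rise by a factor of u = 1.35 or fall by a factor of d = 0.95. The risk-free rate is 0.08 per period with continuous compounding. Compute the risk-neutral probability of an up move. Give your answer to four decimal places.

p = 0.3332

Risk-neutral probability p = (e^0.08 − 0.95)/(1.35 − 0.95) = 0.1333/0.4000 = 0.3332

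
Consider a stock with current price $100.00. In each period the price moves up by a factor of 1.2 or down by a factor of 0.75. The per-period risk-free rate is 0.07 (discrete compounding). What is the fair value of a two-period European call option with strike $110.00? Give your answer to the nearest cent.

Risk-neutral probability p = (1 + 0.07 − 0.75)/(1.2 − 0.75) = 0.3200/0.4500 = 0.7111
Terminal stock prices: S_uu = 144, S_ud = 90, S_dd = 56.25
Terminal payoffs (S − K): max(34, 0) = 34, max(-20, 0) = 0, max(-53.75, 0) = 0
Node u (S = 120): V_u = 1/1.07·[0.7111·34.0000 + 0.2889·0.0000] = 22.5961
Node d (S = 75): V_d = 1/1.07·[0.7111·0.0000 + 0.2889·0.0000] = 0.0000
Node 0 (S = 100): V_0 = 1/1.07·[0.7111·22.5961 + 0.2889·0.0000] = 15.0171

$15.02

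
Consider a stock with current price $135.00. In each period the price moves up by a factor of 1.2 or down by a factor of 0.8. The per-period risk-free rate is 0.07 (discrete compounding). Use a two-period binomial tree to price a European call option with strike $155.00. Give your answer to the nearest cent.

Risk-neutral probability p = (1 + 0.07 − 0.8)/(1.2 − 0.8) = 0.2700/0.4000 = 0.6750
Terminal stock prices: S_uu = 194.4, S_ud = 129.6, S_dd = 86.4
Terminal payoffs (S − K): max(39.4, 0) = 39.4, max(-25.4, 0) = 0, max(-68.6, 0) = 0
Node u (S = 162): V_u = 1/1.07·[0.6750·39.4000 + 0.3250·0.0000] = 24.8551
Node d (S = 108): V_d = 1/1.07·[0.6750·0.0000 + 0.3250·0.0000] = 0.0000
Node 0 (S = 135): V_0 = 1/1.07·[0.6750·24.8551 + 0.3250·0.0000] = 15.6796

$15.68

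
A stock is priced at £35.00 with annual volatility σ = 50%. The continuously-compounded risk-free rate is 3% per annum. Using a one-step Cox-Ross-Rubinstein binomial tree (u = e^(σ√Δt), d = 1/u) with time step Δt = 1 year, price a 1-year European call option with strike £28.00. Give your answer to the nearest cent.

£11.73

CRR parameters: u = e^(σ√Δt) = e^(0.5·√1) = 1.6487, d = 1/u = 0.6065
Per-period rate: rΔt = 0.03·1 = 0.03, so R = e^0.03 = 1.0305
Risk-neutral probability p = (e^0.03 − 0.6065)/(1.6487 − 0.6065) = 0.4239/1.0422 = 0.4068
Terminal stock prices: S_u = 57.71, S_d = 21.23
Terminal payoffs (S − K): max(29.71, 0) = 29.71, max(-6.771, 0) = 0
Node 0 (S = 35): V_0 = e^(−0.03)·[0.4068·29.7052 + 0.5932·0.0000] = 11.7259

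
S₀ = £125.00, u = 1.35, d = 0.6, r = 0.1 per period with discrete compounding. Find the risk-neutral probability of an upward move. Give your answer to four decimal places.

Risk-neutral probability p = (1 + 0.1 − 0.6)/(1.35 − 0.6) = 0.5000/0.7500 = 0.6667

p = 0.6667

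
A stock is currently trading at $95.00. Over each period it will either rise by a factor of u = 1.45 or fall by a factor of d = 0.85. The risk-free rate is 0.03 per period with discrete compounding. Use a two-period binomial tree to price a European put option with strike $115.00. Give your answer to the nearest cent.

Risk-neutral probability p = (1 + 0.03 − 0.85)/(1.45 − 0.85) = 0.1800/0.6000 = 0.3000
Terminal stock prices: S_uu = 199.7, S_ud = 117.1, S_dd = 68.64
Terminal payoffs (K − S): max(-84.74, 0) = 0, max(-2.087, 0) = 0, max(46.36, 0) = 46.36
Node u (S = 137.8): V_u = 1/1.03·[0.3000·0.0000 + 0.7000·0.0000] = 0.0000
Node d (S = 80.75): V_d = 1/1.03·[0.3000·0.0000 + 0.7000·46.3625] = 31.5085
Node 0 (S = 95): V_0 = 1/1.03·[0.3000·0.0000 + 0.7000·31.5085] = 21.4135

$21.41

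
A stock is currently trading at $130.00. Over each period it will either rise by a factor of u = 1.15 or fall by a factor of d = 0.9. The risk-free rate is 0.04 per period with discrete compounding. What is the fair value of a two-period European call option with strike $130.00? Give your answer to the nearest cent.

$14.23

Risk-neutral probability p = (1 + 0.04 − 0.9)/(1.15 − 0.9) = 0.1400/0.2500 = 0.5600
Terminal stock prices: S_uu = 171.9, S_ud = 134.6, S_dd = 105.3
Terminal payoffs (S − K): max(41.92, 0) = 41.92, max(4.55, 0) = 4.55, max(-24.7, 0) = 0
Node u (S = 149.5): V_u = 1/1.04·[0.5600·41.9250 + 0.4400·4.5500] = 24.5000
Node d (S = 117): V_d = 1/1.04·[0.5600·4.5500 + 0.4400·0.0000] = 2.4500
Node 0 (S = 130): V_0 = 1/1.04·[0.5600·24.5000 + 0.4400·2.4500] = 14.2288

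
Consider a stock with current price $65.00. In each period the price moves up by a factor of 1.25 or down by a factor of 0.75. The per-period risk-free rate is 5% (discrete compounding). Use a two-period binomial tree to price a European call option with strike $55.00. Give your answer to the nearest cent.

Risk-neutral probability p = (1 + 0.05 − 0.75)/(1.25 − 0.75) = 0.3000/0.5000 = 0.6000
Terminal stock prices: S_uu = 101.6, S_ud = 60.94, S_dd = 36.56
Terminal payoffs (S − K): max(46.56, 0) = 46.56, max(5.938, 0) = 5.938, max(-18.44, 0) = 0
Node u (S = 81.25): V_u = 1/1.05·[0.6000·46.5625 + 0.4000·5.9375] = 28.8690
Node d (S = 48.75): V_d = 1/1.05·[0.6000·5.9375 + 0.4000·0.0000] = 3.3929
Node 0 (S = 65): V_0 = 1/1.05·[0.6000·28.8690 + 0.4000·3.3929] = 17.7891

$17.79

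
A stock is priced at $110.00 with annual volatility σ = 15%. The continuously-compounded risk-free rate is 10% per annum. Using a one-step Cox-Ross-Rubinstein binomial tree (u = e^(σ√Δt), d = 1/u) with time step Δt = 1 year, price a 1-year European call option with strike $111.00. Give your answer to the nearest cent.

$12.34

CRR parameters: u = e^(σ√Δt) = e^(0.15·√1) = 1.1618, d = 1/u = 0.8607
Per-period rate: rΔt = 0.1·1 = 0.1, so R = e^0.1 = 1.1052
Risk-neutral probability p = (e^0.1 − 0.8607)/(1.1618 − 0.8607) = 0.2445/0.3011 = 0.8118
Terminal stock prices: S_u = 127.8, S_d = 94.68
Terminal payoffs (S − K): max(16.8, 0) = 16.8, max(-16.32, 0) = 0
Node 0 (S = 110): V_0 = e^(−0.1)·[0.8118·16.8018 + 0.1882·0.0000] = 12.3421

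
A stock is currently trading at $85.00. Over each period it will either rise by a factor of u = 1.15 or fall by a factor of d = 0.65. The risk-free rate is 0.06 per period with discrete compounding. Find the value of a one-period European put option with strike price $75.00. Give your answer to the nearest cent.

Risk-neutral probability p = (1 + 0.06 − 0.65)/(1.15 − 0.65) = 0.4100/0.5000 = 0.8200
Terminal stock prices: S_u = 97.75, S_d = 55.25
Terminal payoffs (K − S): max(-22.75, 0) = 0, max(19.75, 0) = 19.75
Node 0 (S = 85): V_0 = 1/1.06·[0.8200·0.0000 + 0.1800·19.7500] = 3.3538

$3.35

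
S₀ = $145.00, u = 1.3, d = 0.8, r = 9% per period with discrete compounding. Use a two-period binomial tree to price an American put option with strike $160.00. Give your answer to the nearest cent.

$18.84

Risk-neutral probability p = (1 + 0.09 − 0.8)/(1.3 − 0.8) = 0.2900/0.5000 = 0.5800
Terminal stock prices: S_uu = 245.1, S_ud = 150.8, S_dd = 92.8
Terminal payoffs (K − S): max(-85.05, 0) = 0, max(9.2, 0) = 9.2, max(67.2, 0) = 67.2
Node u (S = 188.5): continuation = 1/1.09·[0.5800·0.0000 + 0.4200·9.2000] = 3.5450; exercise value = 0.0000 ≤ continuation, so V_u = 3.5450
Node d (S = 116): continuation = 1/1.09·[0.5800·9.2000 + 0.4200·67.2000] = 30.7890; exercise value = 44.0000 > continuation, so V_d = 44.0000 (exercise)
Node 0 (S = 145): continuation = 1/1.09·[0.5800·3.5450 + 0.4200·44.0000] = 18.8404; exercise value = 15.0000 ≤ continuation, so V_0 = 18.8404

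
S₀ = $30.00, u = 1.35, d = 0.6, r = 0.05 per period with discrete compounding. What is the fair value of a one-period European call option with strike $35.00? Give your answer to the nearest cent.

$3.14

Risk-neutral probability p = (1 + 0.05 − 0.6)/(1.35 − 0.6) = 0.4500/0.7500 = 0.6000
Terminal stock prices: S_u = 40.5, S_d = 18
Terminal payoffs (S − K): max(5.5, 0) = 5.5, max(-17, 0) = 0
Node 0 (S = 30): V_0 = 1/1.05·[0.6000·5.5000 + 0.4000·0.0000] = 3.1429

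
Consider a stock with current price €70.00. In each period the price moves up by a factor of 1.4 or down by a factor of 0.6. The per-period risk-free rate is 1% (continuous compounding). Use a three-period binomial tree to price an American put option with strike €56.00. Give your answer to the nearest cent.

€12.07

Risk-neutral probability p = (e^0.01 − 0.6)/(1.4 − 0.6) = 0.4101/0.8000 = 0.5126
Terminal stock prices: S_uuu = 192.1, S_uud = 82.32, S_udd = 35.28, S_ddd = 15.12
Terminal payoffs (K − S): max(-136.1, 0) = 0, max(-26.32, 0) = 0, max(20.72, 0) = 20.72, max(40.88, 0) = 40.88
Node uu (S = 137.2): continuation = e^(−0.01)·[0.5126·0.0000 + 0.4874·0.0000] = 0.0000; exercise value = 0.0000 ≤ continuation, so V_uu = 0.0000
Node ud (S = 58.8): continuation = e^(−0.01)·[0.5126·0.0000 + 0.4874·20.7200] = 9.9992; exercise value = 0.0000 ≤ continuation, so V_ud = 9.9992
Node dd (S = 25.2): continuation = e^(−0.01)·[0.5126·20.7200 + 0.4874·40.8800] = 30.2428; exercise value = 30.8000 > continuation, so V_dd = 30.8000 (exercise)
Node u (S = 98): continuation = e^(−0.01)·[0.5126·0.0000 + 0.4874·9.9992] = 4.8255; exercise value = 0.0000 ≤ continuation, so V_u = 4.8255
Node d (S = 42): continuation = e^(−0.01)·[0.5126·9.9992 + 0.4874·30.8000] = 19.9379; exercise value = 14.0000 ≤ continuation, so V_d = 19.9379
Node 0 (S = 70): continuation = e^(−0.01)·[0.5126·4.8255 + 0.4874·19.9379] = 12.0705; exercise value = 0.0000 ≤ continuation, so V_0 = 12.0705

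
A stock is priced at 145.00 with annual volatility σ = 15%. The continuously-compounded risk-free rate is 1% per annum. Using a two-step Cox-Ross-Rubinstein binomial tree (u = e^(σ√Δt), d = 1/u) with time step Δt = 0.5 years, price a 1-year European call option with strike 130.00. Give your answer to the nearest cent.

CRR parameters: u = e^(σ√Δt) = e^(0.15·√0.5) = 1.1119, d = 1/u = 0.8994
Per-period rate: rΔt = 0.01·0.5 = 0.005, so R = e^0.005 = 1.0050
Risk-neutral probability p = (e^0.005 − 0.8994)/(1.1119 − 0.8994) = 0.1056/0.2125 = 0.4971
Terminal stock prices: S_uu = 179.3, S_ud = 145, S_dd = 117.3
Terminal payoffs (S − K): max(49.27, 0) = 49.27, max(15, 0) = 15, max(-12.72, 0) = 0
Node u (S = 161.2): V_u = e^(−0.005)·[0.4971·49.2651 + 0.5029·15.0000] = 31.8732
Node d (S = 130.4): V_d = e^(−0.005)·[0.4971·15.0000 + 0.5029·0.0000] = 7.4192
Node 0 (S = 145): V_0 = e^(−0.005)·[0.4971·31.8732 + 0.5029·7.4192] = 19.4775

19.48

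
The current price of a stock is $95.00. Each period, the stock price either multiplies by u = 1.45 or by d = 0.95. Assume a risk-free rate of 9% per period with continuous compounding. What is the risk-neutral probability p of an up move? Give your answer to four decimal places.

Risk-neutral probability p = (e^0.09 − 0.95)/(1.45 − 0.95) = 0.1442/0.5000 = 0.2883

p = 0.2883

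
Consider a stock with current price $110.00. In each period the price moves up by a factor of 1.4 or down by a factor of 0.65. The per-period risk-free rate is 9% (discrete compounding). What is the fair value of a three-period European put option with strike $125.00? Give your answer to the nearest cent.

Risk-neutral probability p = (1 + 0.09 − 0.65)/(1.4 − 0.65) = 0.4400/0.7500 = 0.5867
Terminal stock prices: S_uuu = 301.8, S_uud = 140.1, S_udd = 65.07, S_ddd = 30.21
Terminal payoffs (K − S): max(-176.8, 0) = 0, max(-15.14, 0) = 0, max(59.93, 0) = 59.93, max(94.79, 0) = 94.79
Node uu (S = 215.6): V_uu = 1/1.09·[0.5867·0.0000 + 0.4133·0.0000] = 0.0000
Node ud (S = 100.1): V_ud = 1/1.09·[0.5867·0.0000 + 0.4133·59.9350] = 22.7276
Node dd (S = 46.48): V_dd = 1/1.09·[0.5867·59.9350 + 0.4133·94.7912] = 68.2039
Node u (S = 154): V_u = 1/1.09·[0.5867·0.0000 + 0.4133·22.7276] = 8.6184
Node d (S = 71.5): V_d = 1/1.09·[0.5867·22.7276 + 0.4133·68.2039] = 38.0959
Node 0 (S = 110): V_0 = 1/1.09·[0.5867·8.6184 + 0.4133·38.0959] = 19.0848

$19.08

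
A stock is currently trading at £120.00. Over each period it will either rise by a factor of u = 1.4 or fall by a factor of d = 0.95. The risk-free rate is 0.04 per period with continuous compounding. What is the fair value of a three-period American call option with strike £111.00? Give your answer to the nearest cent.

£25.21

Risk-neutral probability p = (e^0.04 − 0.95)/(1.4 − 0.95) = 0.0908/0.4500 = 0.2018
Terminal stock prices: S_uuu = 329.3, S_uud = 223.4, S_udd = 151.6, S_ddd = 102.9
Terminal payoffs (S − K): max(218.3, 0) = 218.3, max(112.4, 0) = 112.4, max(40.62, 0) = 40.62, max(-8.115, 0) = 0
Node uu (S = 235.2): continuation = e^(−0.04)·[0.2018·218.2800 + 0.7982·112.4400] = 128.5524; exercise value = 124.2000 ≤ continuation, so V_uu = 128.5524
Node ud (S = 159.6): continuation = e^(−0.04)·[0.2018·112.4400 + 0.7982·40.6200] = 52.9524; exercise value = 48.6000 ≤ continuation, so V_ud = 52.9524
Node dd (S = 108.3): continuation = e^(−0.04)·[0.2018·40.6200 + 0.7982·0.0000] = 7.8758; exercise value = 0.0000 ≤ continuation, so V_dd = 7.8758
Node u (S = 168): continuation = e^(−0.04)·[0.2018·128.5524 + 0.7982·52.9524] = 65.5341; exercise value = 57.0000 ≤ continuation, so V_u = 65.5341
Node d (S = 114): continuation = e^(−0.04)·[0.2018·52.9524 + 0.7982·7.8758] = 16.3068; exercise value = 3.0000 ≤ continuation, so V_d = 16.3068
Node 0 (S = 120): continuation = e^(−0.04)·[0.2018·65.5341 + 0.7982·16.3068] = 25.2120; exercise value = 9.0000 ≤ continuation, so V_0 = 25.2120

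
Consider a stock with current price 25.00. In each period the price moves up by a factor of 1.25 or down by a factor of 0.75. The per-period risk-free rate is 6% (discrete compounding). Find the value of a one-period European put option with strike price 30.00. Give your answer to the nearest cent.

Risk-neutral probability p = (1 + 0.06 − 0.75)/(1.25 − 0.75) = 0.3100/0.5000 = 0.6200
Terminal stock prices: S_u = 31.25, S_d = 18.75
Terminal payoffs (K − S): max(-1.25, 0) = 0, max(11.25, 0) = 11.25
Node 0 (S = 25): V_0 = 1/1.06·[0.6200·0.0000 + 0.3800·11.2500] = 4.0330

4.03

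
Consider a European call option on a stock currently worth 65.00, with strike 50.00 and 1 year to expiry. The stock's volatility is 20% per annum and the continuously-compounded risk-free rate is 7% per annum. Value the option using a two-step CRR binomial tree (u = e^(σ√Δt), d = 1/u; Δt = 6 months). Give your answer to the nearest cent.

CRR parameters: u = e^(σ√Δt) = e^(0.2·√0.5) = 1.1519, d = 1/u = 0.8681
Per-period rate: rΔt = 0.07·0.5 = 0.035, so R = e^0.035 = 1.0356
Risk-neutral probability p = (e^0.035 − 0.8681)/(1.1519 − 0.8681) = 0.1675/0.2838 = 0.5902
Terminal stock prices: S_uu = 86.25, S_ud = 65, S_dd = 48.99
Terminal payoffs (S − K): max(36.25, 0) = 36.25, max(15, 0) = 15, max(-1.014, 0) = 0
Node u (S = 74.87): V_u = e^(−0.035)·[0.5902·36.2483 + 0.4098·15.0000] = 26.5939
Node d (S = 56.43): V_d = e^(−0.035)·[0.5902·15.0000 + 0.4098·0.0000] = 8.5488
Node 0 (S = 65): V_0 = e^(−0.035)·[0.5902·26.5939 + 0.4098·8.5488] = 18.5390

18.54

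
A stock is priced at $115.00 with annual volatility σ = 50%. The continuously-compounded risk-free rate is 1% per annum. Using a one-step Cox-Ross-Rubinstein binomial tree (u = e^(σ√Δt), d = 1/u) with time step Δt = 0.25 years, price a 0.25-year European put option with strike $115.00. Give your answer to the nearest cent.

CRR parameters: u = e^(σ√Δt) = e^(0.5·√0.25) = 1.2840, d = 1/u = 0.7788
Per-period rate: rΔt = 0.01·0.25 = 0.0025, so R = e^0.0025 = 1.0025
Risk-neutral probability p = (e^0.0025 − 0.7788)/(1.2840 − 0.7788) = 0.2237/0.5052 = 0.4428
Terminal stock prices: S_u = 147.7, S_d = 89.56
Terminal payoffs (K − S): max(-32.66, 0) = 0, max(25.44, 0) = 25.44
Node 0 (S = 115): V_0 = e^(−0.0025)·[0.4428·0.0000 + 0.5572·25.4379] = 14.1392

$14.14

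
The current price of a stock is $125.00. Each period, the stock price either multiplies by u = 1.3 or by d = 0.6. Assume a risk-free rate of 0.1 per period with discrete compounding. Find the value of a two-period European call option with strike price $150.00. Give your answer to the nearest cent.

Risk-neutral probability p = (1 + 0.1 − 0.6)/(1.3 − 0.6) = 0.5000/0.7000 = 0.7143
Terminal stock prices: S_uu = 211.3, S_ud = 97.5, S_dd = 45
Terminal payoffs (S − K): max(61.25, 0) = 61.25, max(-52.5, 0) = 0, max(-105, 0) = 0
Node u (S = 162.5): V_u = 1/1.1·[0.7143·61.2500 + 0.2857·0.0000] = 39.7727
Node d (S = 75): V_d = 1/1.1·[0.7143·0.0000 + 0.2857·0.0000] = 0.0000
Node 0 (S = 125): V_0 = 1/1.1·[0.7143·39.7727 + 0.2857·0.0000] = 25.8264

$25.83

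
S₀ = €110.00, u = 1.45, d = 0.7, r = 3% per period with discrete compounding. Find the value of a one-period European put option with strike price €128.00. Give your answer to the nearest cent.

€27.73

Risk-neutral probability p = (1 + 0.03 − 0.7)/(1.45 − 0.7) = 0.3300/0.7500 = 0.4400
Terminal stock prices: S_u = 159.5, S_d = 77
Terminal payoffs (K − S): max(-31.5, 0) = 0, max(51, 0) = 51
Node 0 (S = 110): V_0 = 1/1.03·[0.4400·0.0000 + 0.5600·51.0000] = 27.7282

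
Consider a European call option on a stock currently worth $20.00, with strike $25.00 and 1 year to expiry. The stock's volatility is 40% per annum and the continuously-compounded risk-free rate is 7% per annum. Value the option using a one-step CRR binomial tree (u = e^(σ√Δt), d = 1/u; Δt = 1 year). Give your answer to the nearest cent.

$2.21

CRR parameters: u = e^(σ√Δt) = e^(0.4·√1) = 1.4918, d = 1/u = 0.6703
Per-period rate: rΔt = 0.07·1 = 0.07, so R = e^0.07 = 1.0725
Risk-neutral probability p = (e^0.07 − 0.6703)/(1.4918 − 0.6703) = 0.4022/0.8215 = 0.4896
Terminal stock prices: S_u = 29.84, S_d = 13.41
Terminal payoffs (S − K): max(4.836, 0) = 4.836, max(-11.59, 0) = 0
Node 0 (S = 20): V_0 = e^(−0.07)·[0.4896·4.8365 + 0.5104·0.0000] = 2.2077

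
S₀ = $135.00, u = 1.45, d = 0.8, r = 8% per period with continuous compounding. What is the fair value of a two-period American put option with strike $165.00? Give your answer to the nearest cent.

$31.45

Risk-neutral probability p = (e^0.08 − 0.8)/(1.45 − 0.8) = 0.2833/0.6500 = 0.4358
Terminal stock prices: S_uu = 283.8, S_ud = 156.6, S_dd = 86.4
Terminal payoffs (K − S): max(-118.8, 0) = 0, max(8.4, 0) = 8.4, max(78.6, 0) = 78.6
Node u (S = 195.8): continuation = e^(−0.08)·[0.4358·0.0000 + 0.5642·8.4000] = 4.3747; exercise value = 0.0000 ≤ continuation, so V_u = 4.3747
Node d (S = 108): continuation = e^(−0.08)·[0.4358·8.4000 + 0.5642·78.6000] = 44.3142; exercise value = 57.0000 > continuation, so V_d = 57.0000 (exercise)
Node 0 (S = 135): continuation = e^(−0.08)·[0.4358·4.3747 + 0.5642·57.0000] = 31.4455; exercise value = 30.0000 ≤ continuation, so V_0 = 31.4455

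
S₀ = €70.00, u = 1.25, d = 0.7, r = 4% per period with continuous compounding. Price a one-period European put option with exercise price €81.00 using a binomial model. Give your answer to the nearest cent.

Risk-neutral probability p = (e^0.04 − 0.7)/(1.25 − 0.7) = 0.3408/0.5500 = 0.6197
Terminal stock prices: S_u = 87.5, S_d = 49
Terminal payoffs (K − S): max(-6.5, 0) = 0, max(32, 0) = 32
Node 0 (S = 70): V_0 = e^(−0.04)·[0.6197·0.0000 + 0.3803·32.0000] = 11.6938

€11.69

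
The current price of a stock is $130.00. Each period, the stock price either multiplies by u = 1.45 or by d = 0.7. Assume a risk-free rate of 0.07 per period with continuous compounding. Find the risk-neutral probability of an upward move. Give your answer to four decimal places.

Risk-neutral probability p = (e^0.07 − 0.7)/(1.45 − 0.7) = 0.3725/0.7500 = 0.4967

p = 0.4967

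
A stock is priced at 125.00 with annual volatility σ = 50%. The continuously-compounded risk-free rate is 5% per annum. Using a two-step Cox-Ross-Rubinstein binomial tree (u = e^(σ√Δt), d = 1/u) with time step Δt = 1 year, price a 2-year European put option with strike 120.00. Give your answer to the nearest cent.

22.01

CRR parameters: u = e^(σ√Δt) = e^(0.5·√1) = 1.6487, d = 1/u = 0.6065
Per-period rate: rΔt = 0.05·1 = 0.05, so R = e^0.05 = 1.0513
Risk-neutral probability p = (e^0.05 − 0.6065)/(1.6487 − 0.6065) = 0.4447/1.0422 = 0.4267
Terminal stock prices: S_uu = 339.8, S_ud = 125, S_dd = 45.98
Terminal payoffs (K − S): max(-219.8, 0) = 0, max(-5, 0) = 0, max(74.02, 0) = 74.02
Node u (S = 206.1): V_u = e^(−0.05)·[0.4267·0.0000 + 0.5733·0.0000] = 0.0000
Node d (S = 75.82): V_d = e^(−0.05)·[0.4267·0.0000 + 0.5733·74.0151] = 40.3608
Node 0 (S = 125): V_0 = e^(−0.05)·[0.4267·0.0000 + 0.5733·40.3608] = 22.0090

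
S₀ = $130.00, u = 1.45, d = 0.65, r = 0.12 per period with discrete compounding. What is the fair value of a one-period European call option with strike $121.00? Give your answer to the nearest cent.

Risk-neutral probability p = (1 + 0.12 − 0.65)/(1.45 − 0.65) = 0.4700/0.8000 = 0.5875
Terminal stock prices: S_u = 188.5, S_d = 84.5
Terminal payoffs (S − K): max(67.5, 0) = 67.5, max(-36.5, 0) = 0
Node 0 (S = 130): V_0 = 1/1.12·[0.5875·67.5000 + 0.4125·0.0000] = 35.4074

$35.41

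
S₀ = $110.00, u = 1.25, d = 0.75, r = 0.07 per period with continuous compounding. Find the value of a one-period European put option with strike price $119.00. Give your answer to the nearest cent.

Risk-neutral probability p = (e^0.07 − 0.75)/(1.25 − 0.75) = 0.3225/0.5000 = 0.6450
Terminal stock prices: S_u = 137.5, S_d = 82.5
Terminal payoffs (K − S): max(-18.5, 0) = 0, max(36.5, 0) = 36.5
Node 0 (S = 110): V_0 = e^(−0.07)·[0.6450·0.0000 + 0.3550·36.5000] = 12.0809

$12.08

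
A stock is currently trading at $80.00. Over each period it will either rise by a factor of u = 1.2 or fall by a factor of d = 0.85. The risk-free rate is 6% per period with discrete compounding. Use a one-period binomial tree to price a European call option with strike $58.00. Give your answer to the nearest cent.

Risk-neutral probability p = (1 + 0.06 − 0.85)/(1.2 − 0.85) = 0.2100/0.3500 = 0.6000
Terminal stock prices: S_u = 96, S_d = 68
Terminal payoffs (S − K): max(38, 0) = 38, max(10, 0) = 10
Node 0 (S = 80): V_0 = 1/1.06·[0.6000·38.0000 + 0.4000·10.0000] = 25.2830

$25.28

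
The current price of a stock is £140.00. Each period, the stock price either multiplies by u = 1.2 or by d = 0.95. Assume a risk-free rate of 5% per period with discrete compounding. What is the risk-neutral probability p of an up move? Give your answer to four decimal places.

p = 0.4000

Risk-neutral probability p = (1 + 0.05 − 0.95)/(1.2 − 0.95) = 0.1000/0.2500 = 0.4000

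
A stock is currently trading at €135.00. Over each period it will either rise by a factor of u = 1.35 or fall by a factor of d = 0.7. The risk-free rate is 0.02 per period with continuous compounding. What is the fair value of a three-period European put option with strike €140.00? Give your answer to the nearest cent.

€29.69

Risk-neutral probability p = (e^0.02 − 0.7)/(1.35 − 0.7) = 0.3202/0.6500 = 0.4926
Terminal stock prices: S_uuu = 332.2, S_uud = 172.2, S_udd = 89.3, S_ddd = 46.3
Terminal payoffs (K − S): max(-192.2, 0) = 0, max(-32.23, 0) = 0, max(50.7, 0) = 50.7, max(93.7, 0) = 93.7
Node uu (S = 246): V_uu = e^(−0.02)·[0.4926·0.0000 + 0.5074·0.0000] = 0.0000
Node ud (S = 127.6): V_ud = e^(−0.02)·[0.4926·0.0000 + 0.5074·50.6975] = 25.2137
Node dd (S = 66.15): V_dd = e^(−0.02)·[0.4926·50.6975 + 0.5074·93.6950] = 71.0778
Node u (S = 182.2): V_u = e^(−0.02)·[0.4926·0.0000 + 0.5074·25.2137] = 12.5397
Node d (S = 94.5): V_d = e^(−0.02)·[0.4926·25.2137 + 0.5074·71.0778] = 47.5243
Node 0 (S = 135): V_0 = e^(−0.02)·[0.4926·12.5397 + 0.5074·47.5243] = 29.6905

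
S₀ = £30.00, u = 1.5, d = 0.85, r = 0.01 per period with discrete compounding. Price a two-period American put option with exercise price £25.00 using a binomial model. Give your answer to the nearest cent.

£1.85

Risk-neutral probability p = (1 + 0.01 − 0.85)/(1.5 − 0.85) = 0.1600/0.6500 = 0.2462
Terminal stock prices: S_uu = 67.5, S_ud = 38.25, S_dd = 21.67
Terminal payoffs (K − S): max(-42.5, 0) = 0, max(-13.25, 0) = 0, max(3.325, 0) = 3.325
Node u (S = 45): continuation = 1/1.01·[0.2462·0.0000 + 0.7538·0.0000] = 0.0000; exercise value = 0.0000 ≤ continuation, so V_u = 0.0000
Node d (S = 25.5): continuation = 1/1.01·[0.2462·0.0000 + 0.7538·3.3250] = 2.4817; exercise value = 0.0000 ≤ continuation, so V_d = 2.4817
Node 0 (S = 30): continuation = 1/1.01·[0.2462·0.0000 + 0.7538·2.4817] = 1.8523; exercise value = 0.0000 ≤ continuation, so V_0 = 1.8523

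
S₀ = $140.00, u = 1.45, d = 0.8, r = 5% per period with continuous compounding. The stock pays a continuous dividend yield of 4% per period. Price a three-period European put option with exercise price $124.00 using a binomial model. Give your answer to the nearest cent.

$13.96

Per-period risk-free factor R = e^0.05 = 1.0513; dividend-adjusted growth = e^(0.05−0.04) = 1.0101.
Risk-neutral probability p = (1.0101 − 0.8)/(1.45 − 0.8) = 0.2101/0.6500 = 0.3232
Terminal stock prices: S_uuu = 426.8, S_uud = 235.5, S_udd = 129.9, S_ddd = 71.68
Terminal payoffs (K − S): max(-302.8, 0) = 0, max(-111.5, 0) = 0, max(-5.92, 0) = 0, max(52.32, 0) = 52.32
Node uu (S = 294.4): V_uu = e^(−0.05)·[0.3232·0.0000 + 0.6768·0.0000] = 0.0000
Node ud (S = 162.4): V_ud = e^(−0.05)·[0.3232·0.0000 + 0.6768·0.0000] = 0.0000
Node dd (S = 89.6): V_dd = e^(−0.05)·[0.3232·0.0000 + 0.6768·52.3200] = 33.6855
Node u (S = 203): V_u = e^(−0.05)·[0.3232·0.0000 + 0.6768·0.0000] = 0.0000
Node d (S = 112): V_d = e^(−0.05)·[0.3232·0.0000 + 0.6768·33.6855] = 21.6879
Node 0 (S = 140): V_0 = e^(−0.05)·[0.3232·0.0000 + 0.6768·21.6879] = 13.9635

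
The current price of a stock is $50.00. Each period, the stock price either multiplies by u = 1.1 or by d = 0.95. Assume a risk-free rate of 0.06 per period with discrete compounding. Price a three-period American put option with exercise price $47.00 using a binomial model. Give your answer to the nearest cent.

$0.12

Risk-neutral probability p = (1 + 0.06 − 0.95)/(1.1 − 0.95) = 0.1100/0.1500 = 0.7333
Terminal stock prices: S_uuu = 66.55, S_uud = 57.48, S_udd = 49.64, S_ddd = 42.87
Terminal payoffs (K − S): max(-19.55, 0) = 0, max(-10.48, 0) = 0, max(-2.638, 0) = 0, max(4.131, 0) = 4.131
Node uu (S = 60.5): continuation = 1/1.06·[0.7333·0.0000 + 0.2667·0.0000] = 0.0000; exercise value = 0.0000 ≤ continuation, so V_uu = 0.0000
Node ud (S = 52.25): continuation = 1/1.06·[0.7333·0.0000 + 0.2667·0.0000] = 0.0000; exercise value = 0.0000 ≤ continuation, so V_ud = 0.0000
Node dd (S = 45.12): continuation = 1/1.06·[0.7333·0.0000 + 0.2667·4.1313] = 1.0393; exercise value = 1.8750 > continuation, so V_dd = 1.8750 (exercise)
Node u (S = 55): continuation = 1/1.06·[0.7333·0.0000 + 0.2667·0.0000] = 0.0000; exercise value = 0.0000 ≤ continuation, so V_u = 0.0000
Node d (S = 47.5): continuation = 1/1.06·[0.7333·0.0000 + 0.2667·1.8750] = 0.4717; exercise value = 0.0000 ≤ continuation, so V_d = 0.4717
Node 0 (S = 50): continuation = 1/1.06·[0.7333·0.0000 + 0.2667·0.4717] = 0.1187; exercise value = 0.0000 ≤ continuation, so V_0 = 0.1187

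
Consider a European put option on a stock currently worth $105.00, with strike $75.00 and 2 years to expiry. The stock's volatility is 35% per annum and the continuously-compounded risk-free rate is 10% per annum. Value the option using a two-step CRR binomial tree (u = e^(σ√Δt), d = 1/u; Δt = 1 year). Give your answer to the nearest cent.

CRR parameters: u = e^(σ√Δt) = e^(0.35·√1) = 1.4191, d = 1/u = 0.7047
Per-period rate: rΔt = 0.1·1 = 0.1, so R = e^0.1 = 1.1052
Risk-neutral probability p = (e^0.1 − 0.7047)/(1.4191 − 0.7047) = 0.4005/0.7144 = 0.5606
Terminal stock prices: S_uu = 211.4, S_ud = 105, S_dd = 52.14
Terminal payoffs (K − S): max(-136.4, 0) = 0, max(-30, 0) = 0, max(22.86, 0) = 22.86
Node u (S = 149): V_u = e^(−0.1)·[0.5606·0.0000 + 0.4394·0.0000] = 0.0000
Node d (S = 73.99): V_d = e^(−0.1)·[0.5606·0.0000 + 0.4394·22.8585] = 9.0882
Node 0 (S = 105): V_0 = e^(−0.1)·[0.5606·0.0000 + 0.4394·9.0882] = 3.6133

$3.61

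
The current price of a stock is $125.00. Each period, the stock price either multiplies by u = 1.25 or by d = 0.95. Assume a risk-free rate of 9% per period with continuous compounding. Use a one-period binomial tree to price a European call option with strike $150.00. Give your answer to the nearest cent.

$2.75

Risk-neutral probability p = (e^0.09 − 0.95)/(1.25 − 0.95) = 0.1442/0.3000 = 0.4806
Terminal stock prices: S_u = 156.2, S_d = 118.8
Terminal payoffs (S − K): max(6.25, 0) = 6.25, max(-31.25, 0) = 0
Node 0 (S = 125): V_0 = e^(−0.09)·[0.4806·6.2500 + 0.5194·0.0000] = 2.7451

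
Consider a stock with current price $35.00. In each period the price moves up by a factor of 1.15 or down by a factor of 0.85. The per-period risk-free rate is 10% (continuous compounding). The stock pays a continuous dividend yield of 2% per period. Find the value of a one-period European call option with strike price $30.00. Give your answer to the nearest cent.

$7.21

Per-period risk-free factor R = e^0.1 = 1.1052; dividend-adjusted growth = e^(0.1−0.02) = 1.0833.
Risk-neutral probability p = (1.0833 − 0.85)/(1.15 − 0.85) = 0.2333/0.3000 = 0.7776
Terminal stock prices: S_u = 40.25, S_d = 29.75
Terminal payoffs (S − K): max(10.25, 0) = 10.25, max(-0.25, 0) = 0
Node 0 (S = 35): V_0 = e^(−0.1)·[0.7776·10.2500 + 0.2224·0.0000] = 7.2121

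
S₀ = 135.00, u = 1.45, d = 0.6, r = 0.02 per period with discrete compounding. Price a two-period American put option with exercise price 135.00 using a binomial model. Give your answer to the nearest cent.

Risk-neutral probability p = (1 + 0.02 − 0.6)/(1.45 − 0.6) = 0.4200/0.8500 = 0.4941
Terminal stock prices: S_uu = 283.8, S_ud = 117.4, S_dd = 48.6
Terminal payoffs (K − S): max(-148.8, 0) = 0, max(17.55, 0) = 17.55, max(86.4, 0) = 86.4
Node u (S = 195.8): continuation = 1/1.02·[0.4941·0.0000 + 0.5059·17.5500] = 8.7042; exercise value = 0.0000 ≤ continuation, so V_u = 8.7042
Node d (S = 81): continuation = 1/1.02·[0.4941·17.5500 + 0.5059·86.4000] = 51.3529; exercise value = 54.0000 > continuation, so V_d = 54.0000 (exercise)
Node 0 (S = 135): continuation = 1/1.02·[0.4941·8.7042 + 0.5059·54.0000] = 30.9986; exercise value = 0.0000 ≤ continuation, so V_0 = 30.9986

31.00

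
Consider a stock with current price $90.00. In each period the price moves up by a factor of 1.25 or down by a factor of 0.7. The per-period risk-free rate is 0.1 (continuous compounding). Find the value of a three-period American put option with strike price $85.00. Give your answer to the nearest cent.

Risk-neutral probability p = (e^0.1 − 0.7)/(1.25 − 0.7) = 0.4052/0.5500 = 0.7367
Terminal stock prices: S_uuu = 175.8, S_uud = 98.44, S_udd = 55.12, S_ddd = 30.87
Terminal payoffs (K − S): max(-90.78, 0) = 0, max(-13.44, 0) = 0, max(29.88, 0) = 29.88, max(54.13, 0) = 54.13
Node uu (S = 140.6): continuation = e^(−0.1)·[0.7367·0.0000 + 0.2633·0.0000] = 0.0000; exercise value = 0.0000 ≤ continuation, so V_uu = 0.0000
Node ud (S = 78.75): continuation = e^(−0.1)·[0.7367·0.0000 + 0.2633·29.8750] = 7.1182; exercise value = 6.2500 ≤ continuation, so V_ud = 7.1182
Node dd (S = 44.1): continuation = e^(−0.1)·[0.7367·29.8750 + 0.2633·54.1300] = 32.8112; exercise value = 40.9000 > continuation, so V_dd = 40.9000 (exercise)
Node u (S = 112.5): continuation = e^(−0.1)·[0.7367·0.0000 + 0.2633·7.1182] = 1.6960; exercise value = 0.0000 ≤ continuation, so V_u = 1.6960
Node d (S = 63): continuation = e^(−0.1)·[0.7367·7.1182 + 0.2633·40.9000] = 14.4899; exercise value = 22.0000 > continuation, so V_d = 22.0000 (exercise)
Node 0 (S = 90): continuation = e^(−0.1)·[0.7367·1.6960 + 0.2633·22.0000] = 6.3724; exercise value = 0.0000 ≤ continuation, so V_0 = 6.3724

$6.37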